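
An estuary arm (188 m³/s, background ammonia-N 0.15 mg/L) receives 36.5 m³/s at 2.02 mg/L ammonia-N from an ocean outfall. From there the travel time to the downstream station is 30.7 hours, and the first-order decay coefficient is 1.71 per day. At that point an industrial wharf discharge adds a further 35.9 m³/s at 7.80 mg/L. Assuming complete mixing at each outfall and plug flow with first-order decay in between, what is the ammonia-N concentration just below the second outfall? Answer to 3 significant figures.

1.12 mg/L

After mixing, C = (188.0·0.1500 + 36.50·2.020) / 224.5 = 101.9/224.5 = 0.4540 mg/L; combined flow 224.5 m³/s.
After decay, C = 0.4540 × e^(−kt) = 0.4540 × 0.1122 = 0.05095 mg/L.
Second outfall: C = (224.5·0.05095 + 35.90·7.800)/260.4 = 1.119 mg/L.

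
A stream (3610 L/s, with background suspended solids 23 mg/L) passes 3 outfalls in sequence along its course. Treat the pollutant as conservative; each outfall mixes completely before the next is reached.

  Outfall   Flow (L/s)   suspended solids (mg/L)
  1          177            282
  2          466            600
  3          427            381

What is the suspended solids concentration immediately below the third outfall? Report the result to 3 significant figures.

After outfall 1: Q = 3610 + 177.0 = 3787 L/s; C = (3610·23.00 + 177.0·282.0)/3787 = 35.11 mg/L.
After outfall 2: Q = 3787 + 466.0 = 4253 L/s; C = (3787·35.11 + 466.0·600.0)/4253 = 97.00 mg/L.
After outfall 3: Q = 4253 + 427.0 = 4680 L/s; C = (4253·97.00 + 427.0·381.0)/4680 = 122.9 mg/L.

123 mg/L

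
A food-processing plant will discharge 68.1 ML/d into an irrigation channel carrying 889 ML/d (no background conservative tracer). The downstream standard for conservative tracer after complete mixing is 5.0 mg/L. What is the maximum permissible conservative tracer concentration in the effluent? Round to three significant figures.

At the limit, (Qr·Cr + Qe·Cₑ)/(Qr + Qe) = 5.0:
Cₑ = (957.1·5.0 − 889.0·0) / 68.10 = 70.27 mg/L.

70.3 mg/L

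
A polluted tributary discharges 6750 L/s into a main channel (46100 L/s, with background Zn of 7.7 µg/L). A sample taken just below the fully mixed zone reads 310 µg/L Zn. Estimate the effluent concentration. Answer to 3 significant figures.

2370 µg/L

Mass balance: 46100·7.700 + 6750·Cₑ = 52850·310.0
→ Cₑ = (52850·310.0 − 46100·7.700) / 6750 = 2375 µg/L.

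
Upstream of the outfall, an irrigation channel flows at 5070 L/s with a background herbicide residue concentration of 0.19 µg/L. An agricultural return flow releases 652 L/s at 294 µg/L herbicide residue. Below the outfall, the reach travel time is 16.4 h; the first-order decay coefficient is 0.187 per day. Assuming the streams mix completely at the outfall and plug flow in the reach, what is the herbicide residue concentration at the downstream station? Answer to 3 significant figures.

29.6 µg/L

Flow-weighted average: C = (5070·0.1900 + 652.0·294.0) / 5722 = 192700/5722 = 33.67 µg/L.
First-order decay: C = 33.67·exp(−k·t) = 33.67·0.8800 = 29.63 µg/L.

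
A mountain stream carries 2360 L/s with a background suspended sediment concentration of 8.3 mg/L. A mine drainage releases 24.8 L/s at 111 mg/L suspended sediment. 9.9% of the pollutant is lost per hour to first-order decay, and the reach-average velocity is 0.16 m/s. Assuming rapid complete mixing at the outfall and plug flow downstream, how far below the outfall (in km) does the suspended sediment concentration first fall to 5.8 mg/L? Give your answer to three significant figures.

2.65 km

Conservation of mass: C = (2360·8.300 + 24.80·111.0) / 2385 = 22340/2385 = 9.368 mg/L.
9.9%/h lost → k = −ln(1 − 0.099) = 0.1043 h⁻¹.
Set 9.368·exp(−k·t) = 5.8 → t = ln(9.368/5.8)/k = 16560 s = 4.599 h.
Distance = v·t = 0.16·16560 = 2649 m = 2.649 km.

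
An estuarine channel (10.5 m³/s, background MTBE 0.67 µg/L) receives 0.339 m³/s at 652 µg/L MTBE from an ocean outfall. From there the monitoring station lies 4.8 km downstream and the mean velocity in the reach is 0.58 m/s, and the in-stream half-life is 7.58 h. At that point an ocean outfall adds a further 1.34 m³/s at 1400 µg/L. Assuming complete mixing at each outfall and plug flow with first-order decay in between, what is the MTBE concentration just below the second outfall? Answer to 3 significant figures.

Mass balance: C = (10.50·0.6700 + 0.3390·652.0) / 10.84 = 228.1/10.84 = 21.04 µg/L; combined flow 10.84 m³/s.
Travel time t = 4.8·1000 / 0.58 = 8276 s = 2.299 h.
Half-life 7.58 h → k = ln 2 / 7.58 = 0.09144 h⁻¹ = 2.195 d⁻¹.
Decay over the reach: 21.04·exp(−kt) = 21.04·0.8104 = 17.05 µg/L.
Second outfall: C = (10.84·17.05 + 1.340·1400)/12.18 = 169.2 µg/L.

169 µg/L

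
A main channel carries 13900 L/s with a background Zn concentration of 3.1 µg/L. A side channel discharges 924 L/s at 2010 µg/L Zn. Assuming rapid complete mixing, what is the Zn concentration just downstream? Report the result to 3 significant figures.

Mass balance: C = (13900·3.100 + 924.0·2010) / 14820 = 1900000/14820 = 128.2 µg/L.

128 µg/L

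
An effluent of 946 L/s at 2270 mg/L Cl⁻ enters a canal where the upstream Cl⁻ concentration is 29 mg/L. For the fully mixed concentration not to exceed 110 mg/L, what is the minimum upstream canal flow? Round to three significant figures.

Set C_mix = 110: (Q·29.00 + 946.0·2270) / (Q + 946.0) = 110
→ Q = 946.0·(2270 − 110)/(110 − 29.00) = 25230 L/s.

25200 L/s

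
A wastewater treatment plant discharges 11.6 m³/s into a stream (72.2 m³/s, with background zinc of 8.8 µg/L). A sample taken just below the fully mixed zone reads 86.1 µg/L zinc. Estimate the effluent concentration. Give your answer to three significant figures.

567 µg/L

Mass balance: 72.20·8.800 + 11.60·Cₑ = 83.80·86.10
→ Cₑ = (83.80·86.10 − 72.20·8.800) / 11.60 = 567.2 µg/L.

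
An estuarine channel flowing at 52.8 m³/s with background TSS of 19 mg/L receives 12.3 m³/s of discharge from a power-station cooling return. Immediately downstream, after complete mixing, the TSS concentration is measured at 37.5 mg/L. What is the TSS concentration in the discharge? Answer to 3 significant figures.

117 mg/L

Mass balance: 52.80·19.00 + 12.30·Cₑ = 65.10·37.50
→ Cₑ = (65.10·37.50 − 52.80·19.00) / 12.30 = 116.9 mg/L.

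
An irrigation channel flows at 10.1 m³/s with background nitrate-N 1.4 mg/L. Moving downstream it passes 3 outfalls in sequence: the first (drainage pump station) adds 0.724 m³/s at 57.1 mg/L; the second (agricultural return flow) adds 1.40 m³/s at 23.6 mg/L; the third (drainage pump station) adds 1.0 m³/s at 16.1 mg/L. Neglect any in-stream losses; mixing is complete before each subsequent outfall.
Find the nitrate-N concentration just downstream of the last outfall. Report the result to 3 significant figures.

Outfall 1: combined Q = 10.82 m³/s; C = (10.10·1.400 + 0.7240·57.10)/10.82 = 5.126 mg/L.
Outfall 2: combined Q = 12.22 m³/s; C = (10.82·5.126 + 1.400·23.60)/12.22 = 7.242 mg/L.
Outfall 3: combined Q = 13.22 m³/s; C = (12.22·7.242 + 1.000·16.10)/13.22 = 7.911 mg/L.

7.91 mg/L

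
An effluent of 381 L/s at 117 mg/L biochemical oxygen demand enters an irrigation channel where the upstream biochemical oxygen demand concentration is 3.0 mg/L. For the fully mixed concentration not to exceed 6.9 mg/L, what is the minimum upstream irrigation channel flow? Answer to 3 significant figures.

Set C_mix = 6.9: (Q·3.000 + 381.0·117.0) / (Q + 381.0) = 6.9
→ Q = 381.0·(117.0 − 6.9)/(6.9 − 3.000) = 10760 L/s.

10800 L/s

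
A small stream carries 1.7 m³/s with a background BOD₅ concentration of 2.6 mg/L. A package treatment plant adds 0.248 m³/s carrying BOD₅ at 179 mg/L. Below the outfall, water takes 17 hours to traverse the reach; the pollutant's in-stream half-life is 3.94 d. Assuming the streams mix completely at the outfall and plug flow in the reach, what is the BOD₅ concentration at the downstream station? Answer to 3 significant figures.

22.1 mg/L

Mixed concentration C = ΣQC/ΣQ = (1.700·2.600 + 0.2480·179.0) / 1.948 = 48.81/1.948 = 25.06 mg/L.
Half-life 3.94 d → k = ln 2 / 3.94 = 0.1759 d⁻¹.
First-order decay: C = 25.06·exp(−k·t) = 25.06·0.8828 = 22.12 mg/L.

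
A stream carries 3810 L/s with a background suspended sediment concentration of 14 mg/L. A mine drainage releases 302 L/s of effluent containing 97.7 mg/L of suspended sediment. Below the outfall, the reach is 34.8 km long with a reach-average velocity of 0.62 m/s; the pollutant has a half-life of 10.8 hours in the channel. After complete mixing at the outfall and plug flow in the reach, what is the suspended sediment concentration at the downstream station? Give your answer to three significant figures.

7.41 mg/L

Mixed concentration C = ΣQC/ΣQ = (3810·14.00 + 302.0·97.70) / 4112 = 82850/4112 = 20.15 mg/L.
Travel time t = 34.8·1000 / 0.62 = 56130 s = 15.59 h.
Half-life 10.8 h → k = ln 2 / 10.8 = 0.06418 h⁻¹ = 1.540 d⁻¹.
Applying C = C₀e^(−kt): 20.15 × 0.3676 = 7.407 mg/L.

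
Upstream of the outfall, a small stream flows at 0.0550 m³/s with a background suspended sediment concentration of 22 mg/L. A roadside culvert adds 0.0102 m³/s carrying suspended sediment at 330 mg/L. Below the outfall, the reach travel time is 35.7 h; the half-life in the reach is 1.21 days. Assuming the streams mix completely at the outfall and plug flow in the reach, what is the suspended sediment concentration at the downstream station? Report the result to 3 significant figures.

29.9 mg/L

Mass balance: C = (0.05500·22.00 + 0.01020·330.0) / 0.06520 = 4.576/0.06520 = 70.18 mg/L.
Half-life 1.21 d → k = ln 2 / 1.21 = 0.5728 d⁻¹.
Decay over the reach: 70.18·exp(−kt) = 70.18·0.4265 = 29.93 mg/L.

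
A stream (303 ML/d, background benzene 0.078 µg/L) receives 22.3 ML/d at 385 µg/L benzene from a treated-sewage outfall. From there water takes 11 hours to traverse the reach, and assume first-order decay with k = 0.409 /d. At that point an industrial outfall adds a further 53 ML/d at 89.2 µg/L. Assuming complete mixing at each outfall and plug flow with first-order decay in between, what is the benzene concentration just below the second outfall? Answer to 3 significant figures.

Flow-weighted average: C = (303.0·0.07800 + 22.30·385.0) / 325.3 = 8609/325.3 = 26.47 µg/L; combined flow 325.3 ML/d.
Decay over the reach: 26.47·exp(−kt) = 26.47·0.8291 = 21.94 µg/L.
At the second outfall, C = (325.3·21.94 + 53.00·89.20) / (325.3 + 53.00) = 31.36 µg/L.

31.4 µg/L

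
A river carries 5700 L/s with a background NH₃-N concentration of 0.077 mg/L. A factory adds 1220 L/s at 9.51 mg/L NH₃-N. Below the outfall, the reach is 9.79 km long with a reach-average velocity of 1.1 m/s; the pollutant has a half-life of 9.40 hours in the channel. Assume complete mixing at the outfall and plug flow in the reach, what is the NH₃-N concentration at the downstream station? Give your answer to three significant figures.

Mixed concentration C = ΣQC/ΣQ = (5700·0.07700 + 1220·9.510) / 6920 = 12040/6920 = 1.740 mg/L.
Travel time t = 9.79·1000 / 1.1 = 8900 s = 2.472 h.
Half-life 9.40 h → k = ln 2 / 9.40 = 0.07374 h⁻¹ = 1.770 d⁻¹.
First-order decay: C = 1.740·exp(−k·t) = 1.740·0.8334 = 1.450 mg/L.

1.45 mg/L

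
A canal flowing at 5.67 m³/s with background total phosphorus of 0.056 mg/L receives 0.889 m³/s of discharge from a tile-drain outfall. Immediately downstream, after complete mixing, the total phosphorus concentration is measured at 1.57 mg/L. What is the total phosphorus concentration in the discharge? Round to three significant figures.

11.2 mg/L

Mass balance: 5.670·0.05600 + 0.8890·Cₑ = 6.559·1.570
→ Cₑ = (6.559·1.570 − 5.670·0.05600) / 0.8890 = 11.23 mg/L.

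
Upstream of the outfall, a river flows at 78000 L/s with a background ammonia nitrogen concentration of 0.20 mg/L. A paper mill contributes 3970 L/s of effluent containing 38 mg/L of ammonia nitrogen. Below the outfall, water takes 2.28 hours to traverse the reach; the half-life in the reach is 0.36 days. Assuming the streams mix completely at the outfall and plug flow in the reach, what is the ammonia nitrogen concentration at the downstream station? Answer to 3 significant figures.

1.69 mg/L

Mixed concentration C = ΣQC/ΣQ = (78000·0.2000 + 3970·38.00) / 81970 = 166500/81970 = 2.031 mg/L.
Half-life 0.36 d → k = ln 2 / 0.36 = 1.925 d⁻¹.
Applying C = C₀e^(−kt): 2.031 × 0.8328 = 1.691 mg/L.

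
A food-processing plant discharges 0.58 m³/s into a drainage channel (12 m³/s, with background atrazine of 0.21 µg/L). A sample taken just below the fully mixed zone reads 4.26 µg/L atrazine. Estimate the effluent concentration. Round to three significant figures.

Mass balance: 12.00·0.2100 + 0.5800·Cₑ = 12.58·4.260
→ Cₑ = (12.58·4.260 − 12.00·0.2100) / 0.5800 = 88.05 µg/L.

88.1 µg/L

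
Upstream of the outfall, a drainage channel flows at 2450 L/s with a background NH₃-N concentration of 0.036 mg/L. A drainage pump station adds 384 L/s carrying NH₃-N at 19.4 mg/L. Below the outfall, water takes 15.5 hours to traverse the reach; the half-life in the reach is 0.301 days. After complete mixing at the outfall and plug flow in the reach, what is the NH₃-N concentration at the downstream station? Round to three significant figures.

0.601 mg/L

After mixing, C = (2450·0.03600 + 384.0·19.40) / 2834 = 7538/2834 = 2.660 mg/L.
Half-life 0.301 d → k = ln 2 / 0.301 = 2.303 d⁻¹.
After decay, C = 2.660 × e^(−kt) = 2.660 × 0.2260 = 0.6011 mg/L.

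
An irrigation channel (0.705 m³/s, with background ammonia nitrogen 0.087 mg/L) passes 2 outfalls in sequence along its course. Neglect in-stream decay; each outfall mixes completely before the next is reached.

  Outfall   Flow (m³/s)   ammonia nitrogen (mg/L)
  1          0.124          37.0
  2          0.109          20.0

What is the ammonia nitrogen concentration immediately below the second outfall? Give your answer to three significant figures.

Outfall 1: combined Q = 0.8290 m³/s; C = (0.7050·0.08700 + 0.1240·37.00)/0.8290 = 5.608 mg/L.
Outfall 2: combined Q = 0.9380 m³/s; C = (0.8290·5.608 + 0.1090·20.00)/0.9380 = 7.281 mg/L.

7.28 mg/L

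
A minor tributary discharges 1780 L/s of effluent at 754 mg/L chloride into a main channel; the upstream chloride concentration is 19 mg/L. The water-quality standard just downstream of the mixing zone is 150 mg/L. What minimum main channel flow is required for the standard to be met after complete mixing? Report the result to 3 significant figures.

8210 L/s

Set C_mix = 150: (Q·19.00 + 1780·754.0) / (Q + 1780) = 150
→ Q = 1780·(754.0 − 150)/(150 − 19.00) = 8207 L/s.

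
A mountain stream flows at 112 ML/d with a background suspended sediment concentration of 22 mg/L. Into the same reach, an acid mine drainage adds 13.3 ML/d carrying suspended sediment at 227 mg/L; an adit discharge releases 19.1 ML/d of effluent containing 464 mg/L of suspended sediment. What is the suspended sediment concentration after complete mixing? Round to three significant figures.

99.3 mg/L

After mixing, C = (112.0·22.00 + 13.30·227.0 + 19.10·464.0) / 144.4 = 14350/144.4 = 99.35 mg/L.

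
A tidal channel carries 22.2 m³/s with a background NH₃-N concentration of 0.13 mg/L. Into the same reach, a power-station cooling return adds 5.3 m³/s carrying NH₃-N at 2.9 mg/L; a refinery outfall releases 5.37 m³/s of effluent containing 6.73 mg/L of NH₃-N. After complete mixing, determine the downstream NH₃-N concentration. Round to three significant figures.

Flow-weighted average: C = (22.20·0.1300 + 5.300·2.900 + 5.370·6.730) / 32.87 = 54.40/32.87 = 1.655 mg/L.

1.65 mg/L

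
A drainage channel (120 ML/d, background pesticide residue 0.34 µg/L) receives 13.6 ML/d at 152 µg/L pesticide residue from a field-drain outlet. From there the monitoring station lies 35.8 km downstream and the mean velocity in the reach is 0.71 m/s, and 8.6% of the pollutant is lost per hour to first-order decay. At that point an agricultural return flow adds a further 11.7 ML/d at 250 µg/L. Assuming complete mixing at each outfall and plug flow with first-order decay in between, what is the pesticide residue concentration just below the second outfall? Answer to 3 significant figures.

24.2 µg/L

After mixing, C = (120.0·0.3400 + 13.60·152.0) / 133.6 = 2108/133.6 = 15.78 µg/L; combined flow 133.6 ML/d.
Travel time t = 35.8·1000 / 0.71 = 50420 s = 14.01 h.
8.6%/h lost → k = −ln(1 − 0.086) = 0.08992 h⁻¹.
Decay over the reach: 15.78·exp(−kt) = 15.78·0.2838 = 4.478 µg/L.
Second outfall: C = (133.6·4.478 + 11.70·250.0)/145.3 = 24.25 µg/L.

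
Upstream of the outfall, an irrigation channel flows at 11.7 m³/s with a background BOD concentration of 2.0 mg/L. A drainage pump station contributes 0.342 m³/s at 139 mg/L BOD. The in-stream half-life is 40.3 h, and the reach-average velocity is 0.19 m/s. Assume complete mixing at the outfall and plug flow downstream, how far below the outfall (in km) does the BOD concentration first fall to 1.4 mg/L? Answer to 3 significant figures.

Mixed concentration C = ΣQC/ΣQ = (11.70·2.000 + 0.3420·139.0) / 12.04 = 70.94/12.04 = 5.891 mg/L.
Half-life 40.3 h → k = ln 2 / 40.3 = 0.01720 h⁻¹ = 0.4128 d⁻¹.
Set 5.891·exp(−k·t) = 1.4 → t = ln(5.891/1.4)/k = 300800 s = 83.54 h.
Distance = v·t = 0.19·300800 = 57140 m = 57.14 km.

57.1 km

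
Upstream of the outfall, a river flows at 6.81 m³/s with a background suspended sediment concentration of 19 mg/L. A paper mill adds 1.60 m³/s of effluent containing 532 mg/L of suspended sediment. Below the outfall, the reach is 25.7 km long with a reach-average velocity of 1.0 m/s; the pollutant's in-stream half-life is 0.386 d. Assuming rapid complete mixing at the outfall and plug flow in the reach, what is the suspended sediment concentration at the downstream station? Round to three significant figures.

After mixing, C = (6.810·19.00 + 1.600·532.0) / 8.410 = 980.6/8.410 = 116.6 mg/L.
Travel time t = 25.7·1000 / 1.0 = 25700 s = 7.139 h.
Half-life 0.386 d → k = ln 2 / 0.386 = 1.796 d⁻¹.
After decay, C = 116.6 × e^(−kt) = 116.6 × 0.5862 = 68.35 mg/L.

68.3 mg/L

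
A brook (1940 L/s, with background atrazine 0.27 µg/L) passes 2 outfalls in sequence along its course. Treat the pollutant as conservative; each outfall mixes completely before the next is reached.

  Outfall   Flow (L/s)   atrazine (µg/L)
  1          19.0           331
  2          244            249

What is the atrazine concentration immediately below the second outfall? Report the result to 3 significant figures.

After outfall 1: Q = 1940 + 19.00 = 1959 L/s; C = (1940·0.2700 + 19.00·331.0)/1959 = 3.478 µg/L.
After outfall 2: Q = 1959 + 244.0 = 2203 L/s; C = (1959·3.478 + 244.0·249.0)/2203 = 30.67 µg/L.

30.7 µg/L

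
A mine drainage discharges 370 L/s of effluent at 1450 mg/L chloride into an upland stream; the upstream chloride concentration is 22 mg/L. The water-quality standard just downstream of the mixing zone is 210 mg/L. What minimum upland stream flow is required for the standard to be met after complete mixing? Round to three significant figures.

Set C_mix = 210: (Q·22.00 + 370.0·1450) / (Q + 370.0) = 210
→ Q = 370.0·(1450 − 210)/(210 − 22.00) = 2440 L/s.

2440 L/s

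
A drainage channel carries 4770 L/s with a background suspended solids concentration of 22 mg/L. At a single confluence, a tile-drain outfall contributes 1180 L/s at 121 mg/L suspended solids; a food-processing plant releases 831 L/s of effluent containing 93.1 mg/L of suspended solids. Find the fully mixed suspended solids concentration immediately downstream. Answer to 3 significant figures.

47.9 mg/L

Conservation of mass: C = (4770·22.00 + 1180·121.0 + 831.0·93.10) / 6781 = 325100/6781 = 47.94 mg/L.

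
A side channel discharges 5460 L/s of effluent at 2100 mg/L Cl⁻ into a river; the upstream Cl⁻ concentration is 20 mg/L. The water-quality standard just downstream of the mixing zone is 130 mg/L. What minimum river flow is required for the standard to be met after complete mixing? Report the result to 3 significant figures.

Set C_mix = 130: (Q·20.00 + 5460·2100) / (Q + 5460) = 130
→ Q = 5460·(2100 − 130)/(130 − 20.00) = 97780 L/s.

97800 L/s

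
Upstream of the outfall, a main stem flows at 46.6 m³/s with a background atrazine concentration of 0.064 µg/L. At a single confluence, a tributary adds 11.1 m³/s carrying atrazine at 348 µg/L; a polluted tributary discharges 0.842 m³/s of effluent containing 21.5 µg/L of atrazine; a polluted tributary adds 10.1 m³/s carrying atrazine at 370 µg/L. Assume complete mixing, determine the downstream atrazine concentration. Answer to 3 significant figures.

111 µg/L

Conservation of mass: C = (46.60·0.06400 + 11.10·348.0 + 0.8420·21.50 + 10.10·370.0) / 68.64 = 7621/68.64 = 111.0 µg/L.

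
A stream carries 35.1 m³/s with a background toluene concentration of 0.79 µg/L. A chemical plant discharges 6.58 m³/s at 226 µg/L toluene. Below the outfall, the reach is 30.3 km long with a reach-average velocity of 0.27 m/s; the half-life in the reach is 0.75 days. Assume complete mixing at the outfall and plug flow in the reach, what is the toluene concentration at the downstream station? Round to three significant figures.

Flow-weighted average: C = (35.10·0.7900 + 6.580·226.0) / 41.68 = 1515/41.68 = 36.34 µg/L.
Travel time t = 30.3·1000 / 0.27 = 112200 s = 31.17 h.
Half-life 0.75 d → k = ln 2 / 0.75 = 0.9242 d⁻¹.
Decay over the reach: 36.34·exp(−kt) = 36.34·0.3011 = 10.94 µg/L.

10.9 µg/L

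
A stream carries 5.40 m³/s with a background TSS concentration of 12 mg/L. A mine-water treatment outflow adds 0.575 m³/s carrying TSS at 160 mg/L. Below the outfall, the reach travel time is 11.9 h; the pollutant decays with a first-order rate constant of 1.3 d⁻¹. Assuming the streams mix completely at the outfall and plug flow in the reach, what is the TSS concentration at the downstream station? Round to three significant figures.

Mixed concentration C = ΣQC/ΣQ = (5.400·12.00 + 0.5750·160.0) / 5.975 = 156.8/5.975 = 26.24 mg/L.
First-order decay: C = 26.24·exp(−k·t) = 26.24·0.5249 = 13.77 mg/L.

13.8 mg/L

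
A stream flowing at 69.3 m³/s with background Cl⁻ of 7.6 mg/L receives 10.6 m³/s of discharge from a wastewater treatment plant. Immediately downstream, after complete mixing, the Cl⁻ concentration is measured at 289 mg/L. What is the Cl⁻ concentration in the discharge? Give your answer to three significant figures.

Mass balance: 69.30·7.600 + 10.60·Cₑ = 79.90·289.0
→ Cₑ = (79.90·289.0 − 69.30·7.600) / 10.60 = 2129 mg/L.

2130 mg/L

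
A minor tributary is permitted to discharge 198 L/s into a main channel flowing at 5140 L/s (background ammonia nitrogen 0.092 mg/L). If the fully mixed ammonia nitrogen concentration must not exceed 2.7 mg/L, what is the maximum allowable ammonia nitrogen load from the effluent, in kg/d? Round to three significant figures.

1200 kg/d

Mass balance at the limit: 5140·0.09200 + 198.0·Cₑ = 5338·2.7 → Cₑ = 70.40 mg/L.
198.0 L/s = 0.1980 m³/s. Load = 0.1980 m³/s × 70.40 g/m³ × 86 400 s/d = 1204 kg/d.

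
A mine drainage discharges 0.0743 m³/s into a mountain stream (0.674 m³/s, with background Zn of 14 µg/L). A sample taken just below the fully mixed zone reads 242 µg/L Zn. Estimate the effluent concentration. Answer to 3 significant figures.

Mass balance: 0.6740·14.00 + 0.07430·Cₑ = 0.7483·242.0
→ Cₑ = (0.7483·242.0 − 0.6740·14.00) / 0.07430 = 2310 µg/L.

2310 µg/L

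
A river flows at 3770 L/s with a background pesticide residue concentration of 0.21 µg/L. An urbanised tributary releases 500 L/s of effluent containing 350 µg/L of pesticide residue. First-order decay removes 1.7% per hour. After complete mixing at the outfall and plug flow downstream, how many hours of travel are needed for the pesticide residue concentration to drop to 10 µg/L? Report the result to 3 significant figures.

82.5 h

Mixed concentration C = ΣQC/ΣQ = (3770·0.2100 + 500.0·350.0) / 4270 = 175800/4270 = 41.17 µg/L.
1.7%/h lost → k = −ln(1 − 0.017) = 0.01715 h⁻¹.
41.17·exp(−k·t) = 10 → t = ln(41.17/10)/k = 297100 s = 82.53 h.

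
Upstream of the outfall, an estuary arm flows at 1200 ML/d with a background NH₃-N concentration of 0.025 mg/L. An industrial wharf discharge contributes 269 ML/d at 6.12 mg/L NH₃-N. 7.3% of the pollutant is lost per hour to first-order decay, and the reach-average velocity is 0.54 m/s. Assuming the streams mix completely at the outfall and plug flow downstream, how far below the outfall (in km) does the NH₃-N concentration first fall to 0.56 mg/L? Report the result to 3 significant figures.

Mass balance: C = (1200·0.02500 + 269.0·6.120) / 1469 = 1676/1469 = 1.141 mg/L.
7.3%/h lost → k = −ln(1 − 0.073) = 0.07580 h⁻¹.
Set 1.141·exp(−k·t) = 0.56 → t = ln(1.141/0.56)/k = 33810 s = 9.390 h.
Distance = v·t = 0.54·33810 = 18260 m = 18.26 km.

18.3 km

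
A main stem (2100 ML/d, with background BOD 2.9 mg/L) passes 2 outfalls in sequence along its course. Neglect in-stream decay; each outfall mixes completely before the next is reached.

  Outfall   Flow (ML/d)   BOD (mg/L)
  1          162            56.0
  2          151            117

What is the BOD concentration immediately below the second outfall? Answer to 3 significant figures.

Below outfall 1: Q → 2262 ML/d, C = (2100·2.900 + 162.0·56.00)/2262 = 6.703 mg/L.
Below outfall 2: Q → 2413 ML/d, C = (2262·6.703 + 151.0·117.0)/2413 = 13.61 mg/L.

13.6 mg/L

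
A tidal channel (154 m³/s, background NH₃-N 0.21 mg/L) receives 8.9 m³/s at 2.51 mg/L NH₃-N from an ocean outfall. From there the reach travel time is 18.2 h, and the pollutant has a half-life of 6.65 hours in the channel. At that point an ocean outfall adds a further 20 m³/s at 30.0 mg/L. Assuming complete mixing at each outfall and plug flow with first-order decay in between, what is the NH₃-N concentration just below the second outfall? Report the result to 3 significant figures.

3.33 mg/L

Mass balance: C = (154.0·0.2100 + 8.900·2.510) / 162.9 = 54.68/162.9 = 0.3357 mg/L; combined flow 162.9 m³/s.
Half-life 6.65 h → k = ln 2 / 6.65 = 0.1042 h⁻¹ = 2.502 d⁻¹.
First-order decay: C = 0.3357·exp(−k·t) = 0.3357·0.1500 = 0.05035 mg/L.
At the second outfall, C = (162.9·0.05035 + 20.00·30.00) / (162.9 + 20.00) = 3.325 mg/L.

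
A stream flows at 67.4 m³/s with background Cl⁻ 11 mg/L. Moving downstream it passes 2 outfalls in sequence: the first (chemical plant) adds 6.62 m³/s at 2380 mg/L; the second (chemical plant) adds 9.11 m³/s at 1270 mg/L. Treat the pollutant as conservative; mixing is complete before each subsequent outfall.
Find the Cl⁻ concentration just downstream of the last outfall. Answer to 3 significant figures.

Below outfall 1: Q → 74.02 m³/s, C = (67.40·11.00 + 6.620·2380)/74.02 = 222.9 mg/L.
Below outfall 2: Q → 83.13 m³/s, C = (74.02·222.9 + 9.110·1270)/83.13 = 337.6 mg/L.

338 mg/L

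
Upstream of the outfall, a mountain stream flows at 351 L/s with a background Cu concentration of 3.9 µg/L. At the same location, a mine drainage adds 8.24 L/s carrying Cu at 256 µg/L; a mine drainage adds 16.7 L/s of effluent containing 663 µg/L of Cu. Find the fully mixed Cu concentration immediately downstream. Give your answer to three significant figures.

Mixed concentration C = ΣQC/ΣQ = (351.0·3.900 + 8.240·256.0 + 16.70·663.0) / 375.9 = 14550/375.9 = 38.70 µg/L.

38.7 µg/L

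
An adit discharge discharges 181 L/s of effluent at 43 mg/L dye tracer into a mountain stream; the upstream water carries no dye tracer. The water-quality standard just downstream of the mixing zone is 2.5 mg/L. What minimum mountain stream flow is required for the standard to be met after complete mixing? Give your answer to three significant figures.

2930 L/s

Set C_mix = 2.5: (Q·0 + 181.0·43.00) / (Q + 181.0) = 2.5
→ Q = 181.0·(43.00 − 2.5)/(2.5 − 0) = 2932 L/s.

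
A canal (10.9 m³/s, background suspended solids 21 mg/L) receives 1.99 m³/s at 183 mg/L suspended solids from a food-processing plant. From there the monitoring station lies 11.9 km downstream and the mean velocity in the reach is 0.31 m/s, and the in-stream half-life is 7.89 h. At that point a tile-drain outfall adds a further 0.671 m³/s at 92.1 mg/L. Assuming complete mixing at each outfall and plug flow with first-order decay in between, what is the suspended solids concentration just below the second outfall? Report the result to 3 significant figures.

21.7 mg/L

Mass balance: C = (10.90·21.00 + 1.990·183.0) / 12.89 = 593.1/12.89 = 46.01 mg/L; combined flow 12.89 m³/s.
Travel time t = 11.9·1000 / 0.31 = 38390 s = 10.66 h.
Half-life 7.89 h → k = ln 2 / 7.89 = 0.08785 h⁻¹ = 2.108 d⁻¹.
First-order decay: C = 46.01·exp(−k·t) = 46.01·0.3919 = 18.03 mg/L.
Second outfall: C = (12.89·18.03 + 0.6710·92.10)/13.56 = 21.70 mg/L.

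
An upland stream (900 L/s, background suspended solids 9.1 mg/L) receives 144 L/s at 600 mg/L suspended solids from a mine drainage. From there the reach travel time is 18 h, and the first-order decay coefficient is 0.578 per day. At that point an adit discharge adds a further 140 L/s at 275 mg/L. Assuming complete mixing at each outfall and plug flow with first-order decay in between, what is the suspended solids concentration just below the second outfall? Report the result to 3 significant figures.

After mixing, C = (900.0·9.100 + 144.0·600.0) / 1044 = 94590/1044 = 90.60 mg/L; combined flow 1044 L/s.
First-order decay: C = 90.60·exp(−k·t) = 90.60·0.6482 = 58.73 mg/L.
Second outfall: C = (1044·58.73 + 140.0·275.0)/1184 = 84.30 mg/L.

84.3 mg/L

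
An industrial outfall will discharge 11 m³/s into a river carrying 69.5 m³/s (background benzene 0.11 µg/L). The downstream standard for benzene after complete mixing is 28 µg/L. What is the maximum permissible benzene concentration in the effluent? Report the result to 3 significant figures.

204 µg/L

At the limit, (Qr·Cr + Qe·Cₑ)/(Qr + Qe) = 28:
Cₑ = (80.50·28 − 69.50·0.1100) / 11.00 = 204.2 µg/L.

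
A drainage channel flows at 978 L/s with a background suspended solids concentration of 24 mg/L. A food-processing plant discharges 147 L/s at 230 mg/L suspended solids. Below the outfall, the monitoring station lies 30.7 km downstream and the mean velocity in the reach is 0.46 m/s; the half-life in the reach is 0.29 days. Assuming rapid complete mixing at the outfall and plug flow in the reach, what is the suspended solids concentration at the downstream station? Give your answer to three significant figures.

Conservation of mass: C = (978.0·24.00 + 147.0·230.0) / 1125 = 57280/1125 = 50.92 mg/L.
Travel time t = 30.7·1000 / 0.46 = 66740 s = 18.54 h.
Half-life 0.29 d → k = ln 2 / 0.29 = 2.390 d⁻¹.
After decay, C = 50.92 × e^(−kt) = 50.92 × 0.1578 = 8.036 mg/L.

8.04 mg/L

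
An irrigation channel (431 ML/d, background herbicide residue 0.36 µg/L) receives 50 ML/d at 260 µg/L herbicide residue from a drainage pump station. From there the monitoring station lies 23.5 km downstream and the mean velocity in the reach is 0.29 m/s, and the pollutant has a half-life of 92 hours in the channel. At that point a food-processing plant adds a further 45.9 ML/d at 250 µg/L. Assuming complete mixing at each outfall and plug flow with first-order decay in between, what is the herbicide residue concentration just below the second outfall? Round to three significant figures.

Flow-weighted average: C = (431.0·0.3600 + 50.00·260.0) / 481.0 = 13160/481.0 = 27.35 µg/L; combined flow 481.0 ML/d.
Travel time t = 23.5·1000 / 0.29 = 81030 s = 22.51 h.
Half-life 92 h → k = ln 2 / 92 = 0.007534 h⁻¹ = 0.1808 d⁻¹.
Applying C = C₀e^(−kt): 27.35 × 0.8440 = 23.08 µg/L.
Second outfall: C = (481.0·23.08 + 45.90·250.0)/526.9 = 42.85 µg/L.

42.9 µg/L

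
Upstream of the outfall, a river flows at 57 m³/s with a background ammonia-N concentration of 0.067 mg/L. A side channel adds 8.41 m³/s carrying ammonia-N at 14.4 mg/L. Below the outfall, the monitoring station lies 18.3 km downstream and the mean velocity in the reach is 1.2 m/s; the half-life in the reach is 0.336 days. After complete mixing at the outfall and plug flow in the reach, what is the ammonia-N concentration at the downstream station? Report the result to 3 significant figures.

1.33 mg/L

Mixed concentration C = ΣQC/ΣQ = (57.00·0.06700 + 8.410·14.40) / 65.41 = 124.9/65.41 = 1.910 mg/L.
Travel time t = 18.3·1000 / 1.2 = 15250 s = 4.236 h.
Half-life 0.336 d → k = ln 2 / 0.336 = 2.063 d⁻¹.
Applying C = C₀e^(−kt): 1.910 × 0.6948 = 1.327 mg/L.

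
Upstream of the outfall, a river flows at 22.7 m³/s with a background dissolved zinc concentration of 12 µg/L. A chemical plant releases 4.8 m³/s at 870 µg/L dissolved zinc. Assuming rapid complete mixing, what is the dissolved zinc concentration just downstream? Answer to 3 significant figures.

Mass balance: C = (22.70·12.00 + 4.800·870.0) / 27.50 = 4448/27.50 = 161.8 µg/L.

162 µg/L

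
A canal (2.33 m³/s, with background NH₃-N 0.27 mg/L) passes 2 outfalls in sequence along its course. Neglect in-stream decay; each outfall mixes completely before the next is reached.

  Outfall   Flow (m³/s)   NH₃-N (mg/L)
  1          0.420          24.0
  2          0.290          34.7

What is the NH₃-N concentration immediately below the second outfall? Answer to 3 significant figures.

After outfall 1: Q = 2.330 + 0.4200 = 2.750 m³/s; C = (2.330·0.2700 + 0.4200·24.00)/2.750 = 3.894 mg/L.
After outfall 2: Q = 2.750 + 0.2900 = 3.040 m³/s; C = (2.750·3.894 + 0.2900·34.70)/3.040 = 6.833 mg/L.

6.83 mg/L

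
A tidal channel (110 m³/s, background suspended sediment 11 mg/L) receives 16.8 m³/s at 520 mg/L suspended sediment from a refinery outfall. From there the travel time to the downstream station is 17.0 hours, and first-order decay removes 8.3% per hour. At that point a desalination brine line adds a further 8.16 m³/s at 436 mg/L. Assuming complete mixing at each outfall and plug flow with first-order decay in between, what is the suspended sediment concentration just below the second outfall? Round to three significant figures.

After mixing, C = (110.0·11.00 + 16.80·520.0) / 126.8 = 9946/126.8 = 78.44 mg/L; combined flow 126.8 m³/s.
8.3%/h lost → k = −ln(1 − 0.083) = 0.08665 h⁻¹.
Decay over the reach: 78.44·exp(−kt) = 78.44·0.2292 = 17.98 mg/L.
At the second outfall, C = (126.8·17.98 + 8.160·436.0) / (126.8 + 8.160) = 43.26 mg/L.

43.3 mg/L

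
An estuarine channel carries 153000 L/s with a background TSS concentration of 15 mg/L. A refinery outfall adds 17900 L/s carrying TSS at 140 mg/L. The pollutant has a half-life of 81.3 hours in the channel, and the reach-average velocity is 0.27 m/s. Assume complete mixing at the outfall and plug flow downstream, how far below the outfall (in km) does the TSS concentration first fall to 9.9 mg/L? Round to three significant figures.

Flow-weighted average: C = (153000·15.00 + 17900·140.0) / 170900 = 4801000/170900 = 28.09 mg/L.
Half-life 81.3 h → k = ln 2 / 81.3 = 0.008526 h⁻¹ = 0.2046 d⁻¹.
Set 28.09·exp(−k·t) = 9.9 → t = ln(28.09/9.9)/k = 440400 s = 122.3 h.
Distance = v·t = 0.27·440400 = 118900 m = 118.9 km.

119 km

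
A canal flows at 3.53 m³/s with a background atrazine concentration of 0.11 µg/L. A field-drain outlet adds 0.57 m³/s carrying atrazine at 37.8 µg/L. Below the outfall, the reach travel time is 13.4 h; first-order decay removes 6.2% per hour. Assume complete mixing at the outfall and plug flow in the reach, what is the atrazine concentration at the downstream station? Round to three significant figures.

Mass balance: C = (3.530·0.1100 + 0.5700·37.80) / 4.100 = 21.93/4.100 = 5.350 µg/L.
6.2%/h lost → k = −ln(1 − 0.062) = 0.06401 h⁻¹.
Decay over the reach: 5.350·exp(−kt) = 5.350·0.4241 = 2.269 µg/L.

2.27 µg/L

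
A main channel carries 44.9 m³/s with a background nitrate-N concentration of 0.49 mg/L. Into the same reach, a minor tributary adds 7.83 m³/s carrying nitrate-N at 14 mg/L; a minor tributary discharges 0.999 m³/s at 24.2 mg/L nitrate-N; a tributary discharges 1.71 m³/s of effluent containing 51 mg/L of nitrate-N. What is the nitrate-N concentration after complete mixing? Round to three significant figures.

Conservation of mass: C = (44.90·0.4900 + 7.830·14.00 + 0.9990·24.20 + 1.710·51.00) / 55.44 = 243.0/55.44 = 4.383 mg/L.

4.38 mg/L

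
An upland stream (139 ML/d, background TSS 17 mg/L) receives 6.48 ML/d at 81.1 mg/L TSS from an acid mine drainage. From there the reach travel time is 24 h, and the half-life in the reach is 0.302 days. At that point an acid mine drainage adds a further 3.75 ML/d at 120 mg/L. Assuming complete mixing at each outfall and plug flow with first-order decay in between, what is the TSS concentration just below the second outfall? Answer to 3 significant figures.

Mixed concentration C = ΣQC/ΣQ = (139.0·17.00 + 6.480·81.10) / 145.5 = 2889/145.5 = 19.86 mg/L; combined flow 145.5 ML/d.
Half-life 0.302 d → k = ln 2 / 0.302 = 2.295 d⁻¹.
Decay over the reach: 19.86·exp(−kt) = 19.86·0.1007 = 2.000 mg/L.
At the second outfall, C = (145.5·2.000 + 3.750·120.0) / (145.5 + 3.750) = 4.965 mg/L.

4.97 mg/L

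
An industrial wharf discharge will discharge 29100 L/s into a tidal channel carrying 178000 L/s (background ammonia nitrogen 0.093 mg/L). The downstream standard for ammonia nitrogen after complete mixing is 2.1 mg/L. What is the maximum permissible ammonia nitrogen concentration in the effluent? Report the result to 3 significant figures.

14.4 mg/L

At the limit, (Qr·Cr + Qe·Cₑ)/(Qr + Qe) = 2.1:
Cₑ = (207100·2.1 − 178000·0.09300) / 29100 = 14.38 mg/L.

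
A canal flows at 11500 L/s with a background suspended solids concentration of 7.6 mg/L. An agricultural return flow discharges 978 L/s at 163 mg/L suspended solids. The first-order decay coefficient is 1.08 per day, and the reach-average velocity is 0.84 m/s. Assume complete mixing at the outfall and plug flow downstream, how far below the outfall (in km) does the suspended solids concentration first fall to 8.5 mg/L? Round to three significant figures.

56.8 km

Mixed concentration C = ΣQC/ΣQ = (11500·7.600 + 978.0·163.0) / 12480 = 246800/12480 = 19.78 mg/L.
Set 19.78·exp(−k·t) = 8.5 → t = ln(19.78/8.5)/k = 67570 s = 18.77 h.
Distance = v·t = 0.84·67570 = 56760 m = 56.76 km.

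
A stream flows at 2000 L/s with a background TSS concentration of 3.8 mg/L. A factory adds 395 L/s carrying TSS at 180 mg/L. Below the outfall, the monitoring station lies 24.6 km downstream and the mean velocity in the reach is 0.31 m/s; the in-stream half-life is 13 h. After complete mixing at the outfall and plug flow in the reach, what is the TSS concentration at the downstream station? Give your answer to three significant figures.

After mixing, C = (2000·3.800 + 395.0·180.0) / 2395 = 78700/2395 = 32.86 mg/L.
Travel time t = 24.6·1000 / 0.31 = 79350 s = 22.04 h.
Half-life 13 h → k = ln 2 / 13 = 0.05332 h⁻¹ = 1.280 d⁻¹.
First-order decay: C = 32.86·exp(−k·t) = 32.86·0.3087 = 10.14 mg/L.

10.1 mg/L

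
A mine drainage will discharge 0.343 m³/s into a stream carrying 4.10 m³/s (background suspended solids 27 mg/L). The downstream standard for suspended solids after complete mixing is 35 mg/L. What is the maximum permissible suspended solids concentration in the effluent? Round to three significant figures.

At the limit, (Qr·Cr + Qe·Cₑ)/(Qr + Qe) = 35:
Cₑ = (4.443·35 − 4.100·27.00) / 0.3430 = 130.6 mg/L.

131 mg/L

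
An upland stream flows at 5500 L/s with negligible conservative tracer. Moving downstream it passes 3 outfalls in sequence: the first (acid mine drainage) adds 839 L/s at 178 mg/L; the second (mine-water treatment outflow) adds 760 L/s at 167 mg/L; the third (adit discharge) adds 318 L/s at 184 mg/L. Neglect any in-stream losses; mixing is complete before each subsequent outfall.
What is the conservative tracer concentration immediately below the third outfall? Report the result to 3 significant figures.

After outfall 1: Q = 5500 + 839.0 = 6339 L/s; C = (5500·0 + 839.0·178.0)/6339 = 23.56 mg/L.
After outfall 2: Q = 6339 + 760.0 = 7099 L/s; C = (6339·23.56 + 760.0·167.0)/7099 = 38.92 mg/L.
After outfall 3: Q = 7099 + 318.0 = 7417 L/s; C = (7099·38.92 + 318.0·184.0)/7417 = 45.14 mg/L.

45.1 mg/L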